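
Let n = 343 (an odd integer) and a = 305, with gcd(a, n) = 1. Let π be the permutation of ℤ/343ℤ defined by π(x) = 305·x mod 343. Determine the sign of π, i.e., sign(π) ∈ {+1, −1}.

+1

Trace 338: π^k(338) = [338, 190, 326, 303, 148, 207, 23] for k=0..6.
7 cycles of lengths [147, 147, 21, 21, 3, 3, 1].
343 − 7 = 336 transpositions; sign(π) = (−1)^336 = +1.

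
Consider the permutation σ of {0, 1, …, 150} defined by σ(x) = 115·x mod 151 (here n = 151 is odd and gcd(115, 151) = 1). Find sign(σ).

-1

Trace 46: π^k(46) = [46, 5, 122, 138, 15, 64, 112] for k=0..6.
Decompose π into cycles: lengths [150, 1] (2 cycles, including the fixed point 0).
2 cycles on 151: each ℓ→(−1)^(ℓ−1), product (−1)^149 = -1.
(115|151)_J = -1 (Zolotarev's lemma cross-check).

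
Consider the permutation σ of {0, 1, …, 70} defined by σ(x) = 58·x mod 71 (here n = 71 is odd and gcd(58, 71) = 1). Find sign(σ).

Orbit of 27 under x↦58x: [27, 4, 19, 37, 16, 5, 6]… (length divides ord_71(58)).
Cycle lengths of π_58 on ℤ/71ℤ: [35, 35, 1]; 3 cycles in total.
With 3 cycles on 71 points, sign = (−1)^{71−3} = +1.
The Jacobi symbol (58|71) = +1 (Zolotarev) agrees.

+1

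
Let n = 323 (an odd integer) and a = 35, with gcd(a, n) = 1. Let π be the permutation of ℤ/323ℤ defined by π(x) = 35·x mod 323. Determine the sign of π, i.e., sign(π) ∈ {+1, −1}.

Orbit of 35 under x↦35x: [35, 256, 239, 290, 137, 273, 188]… (length divides ord_323(35)).
π_35 has 51 disjoint cycles with lengths [9, 9, 9, 9, 9, 9, 9, 9, 9, 9, 9, 9, 9, 9, 9, 9, 9, 9, 9, 9, 9, 9, 9, 9, 9, 9, 9, 9, 9, 9, 9, 9, 9, 9, 1, 1, 1, 1, 1, 1, 1, 1, 1, 1, 1, 1, 1, 1, 1, 1, 1] on {0,…,322}.
Σ(ℓ_i−1) = 323−51 = 272; sign = (−1)^272 = +1.
Zolotarev: (35|323) = +1, matching the cycle-count sign.

+1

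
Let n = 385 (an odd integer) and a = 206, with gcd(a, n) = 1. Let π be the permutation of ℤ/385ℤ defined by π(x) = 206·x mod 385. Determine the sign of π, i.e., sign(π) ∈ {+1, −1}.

Orbit of 256 under x↦206x: [256, 376, 71, 381, 331, 41, 361]… (length divides ord_385(206)).
Cycle type of π: 30×10 + 10×5 + 6×5 + 1×5; total 25 cycles.
Σ(ℓ_i−1) = 385−25 = 360; sign = (−1)^360 = +1.
Zolotarev: (206|385) = +1, matching the cycle-count sign.

+1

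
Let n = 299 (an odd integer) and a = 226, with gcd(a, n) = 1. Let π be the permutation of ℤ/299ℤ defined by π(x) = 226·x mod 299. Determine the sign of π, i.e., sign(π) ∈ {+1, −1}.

+1

Orbit of 64 under x↦226x: [64, 112, 196, 44, 77, 60, 105]… (length divides ord_299(226)).
π_226 has 11 disjoint cycles with lengths [44, 44, 44, 44, 44, 44, 22, 4, 4, 4, 1] on {0,…,298}.
11 cycles on 299: each ℓ→(−1)^(ℓ−1), product (−1)^288 = +1.
Zolotarev: (226|299) = +1, matching the cycle-count sign.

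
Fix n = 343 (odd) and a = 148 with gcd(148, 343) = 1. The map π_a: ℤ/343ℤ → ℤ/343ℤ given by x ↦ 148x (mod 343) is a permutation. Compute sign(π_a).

+1

Start at x=197: 197 → 1 → 148 → 295 → 99 → 246 → 50 → 197 (one orbit).
π_148 has 91 disjoint cycles with lengths [7, 7, 7, 7, 7, 7, 7, 7, 7, 7, 7, 7, 7, 7, 7, 7, 7, 7, 7, 7, 7, 7, 7, 7, 7, 7, 7, 7, 7, 7, 7, 7, 7, 7, 7, 7, 7, 7, 7, 7, 7, 7, 1, 1, 1, 1, 1, 1, 1, 1, 1, 1, 1, 1, 1, 1, 1, 1, 1, 1, 1, 1, 1, 1, 1, 1, 1, 1, 1, 1, 1, 1, 1, 1, 1, 1, 1, 1, 1, 1, 1, 1, 1, 1, 1, 1, 1, 1, 1, 1, 1] on {0,…,342}.
Σ(ℓ_i−1) = 343−91 = 252; sign = (−1)^252 = +1.
Check: (148/343) = +1 by Zolotarev.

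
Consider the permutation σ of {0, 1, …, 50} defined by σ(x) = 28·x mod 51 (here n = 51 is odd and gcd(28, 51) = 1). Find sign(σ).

-1

Start at x=28: 28 → 19 → 22 → 4 → 10 → 25 → 37 → … (one orbit).
Decompose π into cycles: lengths [16, 16, 16, 1, 1, 1] (6 cycles, including the fixed point 0).
51 − 6 = 45 transpositions; sign(π) = (−1)^45 = -1.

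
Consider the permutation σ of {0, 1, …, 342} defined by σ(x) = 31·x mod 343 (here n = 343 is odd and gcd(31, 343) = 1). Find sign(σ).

-1

Start at x=195: 195 → 214 → 117 → 197 → 276 → 324 → 97 → … (one orbit).
The orbit structure of x ↦ 31x mod 343: 16 orbits of sizes [42, 42, 42, 42, 42, 42, 42, 6, 6, 6, 6, 6, 6, 6, 6, 1].
343 − 16 = 327 transpositions; sign(π) = (−1)^327 = -1.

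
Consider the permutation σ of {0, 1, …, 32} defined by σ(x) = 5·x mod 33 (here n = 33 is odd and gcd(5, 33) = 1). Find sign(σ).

-1

Start at x=26: 26 → 31 → 23 → 16 → 14 → 4 → 20 → … (one orbit).
Cycle lengths of π_5 on ℤ/33ℤ: [10, 10, 5, 5, 2, 1]; 6 cycles in total.
6 cycles on 33: each ℓ→(−1)^(ℓ−1), product (−1)^27 = -1.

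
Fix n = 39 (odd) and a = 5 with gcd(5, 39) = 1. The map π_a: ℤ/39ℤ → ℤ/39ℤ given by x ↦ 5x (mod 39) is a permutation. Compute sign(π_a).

Trace 25: π^k(25) = [25, 8, 1, 5] for k=0..3.
Cycle lengths of π_5 on ℤ/39ℤ: [4, 4, 4, 4, 4, 4, 4, 4, 4, 2, 1]; 11 cycles in total.
39 − 11 = 28 transpositions; sign(π) = (−1)^28 = +1.
The Jacobi symbol (5|39) = +1 (Zolotarev) agrees.

+1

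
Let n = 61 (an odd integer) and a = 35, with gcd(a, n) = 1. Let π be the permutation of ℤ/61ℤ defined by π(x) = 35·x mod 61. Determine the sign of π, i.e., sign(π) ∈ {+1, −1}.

Orbit of 31 under x↦35x: [31, 48, 33, 57, 43, 41, 32]… (length divides ord_61(35)).
π_35 has 2 disjoint cycles with lengths [60, 1] on {0,…,60}.
n − c = 61 − 2 = 59; sign = (−1)^59 = -1.

-1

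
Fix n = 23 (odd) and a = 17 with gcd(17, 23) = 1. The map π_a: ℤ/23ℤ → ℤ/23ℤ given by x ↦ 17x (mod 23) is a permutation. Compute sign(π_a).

-1

Trace 4: π^k(4) = [4, 22, 6, 10, 9, 15, 2] for k=0..6.
π_17 has 2 disjoint cycles with lengths [22, 1] on {0,…,22}.
n − c = 23 − 2 = 21; sign = (−1)^21 = -1.
(17|23)_J = -1 (Zolotarev's lemma cross-check).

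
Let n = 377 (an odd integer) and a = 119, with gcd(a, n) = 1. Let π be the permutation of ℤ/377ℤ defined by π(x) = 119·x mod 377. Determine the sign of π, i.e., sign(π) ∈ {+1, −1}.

+1

Trace 204: π^k(204) = [204, 148, 270, 85, 313, 301, 4] for k=0..6.
7 cycles of lengths [84, 84, 84, 84, 28, 12, 1].
Σ(ℓ_i−1) = 377−7 = 370; sign = (−1)^370 = +1.
(119|377)_J = +1 (Zolotarev's lemma cross-check).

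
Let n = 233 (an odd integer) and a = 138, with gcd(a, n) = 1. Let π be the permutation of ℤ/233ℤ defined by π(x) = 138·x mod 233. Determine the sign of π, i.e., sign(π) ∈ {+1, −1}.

-1

Start at x=189: 189 → 219 → 165 → 169 → 22 → 7 → 34 → … (one orbit).
Cycle lengths of π_138 on ℤ/233ℤ: [232, 1]; 2 cycles in total.
With 2 cycles on 233 points, sign = (−1)^{233−2} = -1.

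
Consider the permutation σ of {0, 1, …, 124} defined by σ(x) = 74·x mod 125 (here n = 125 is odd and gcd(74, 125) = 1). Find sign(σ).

+1

Orbit of 124 under x↦74x: [124, 51, 24, 26, 49, 1, 74]… (length divides ord_125(74)).
Decompose π into cycles: lengths [10, 10, 10, 10, 10, 10, 10, 10, 10, 10, 2, 2, 2, 2, 2, 2, 2, 2, 2, 2, 2, 2, 1] (23 cycles, including the fixed point 0).
23 cycles on 125: each ℓ→(−1)^(ℓ−1), product (−1)^102 = +1.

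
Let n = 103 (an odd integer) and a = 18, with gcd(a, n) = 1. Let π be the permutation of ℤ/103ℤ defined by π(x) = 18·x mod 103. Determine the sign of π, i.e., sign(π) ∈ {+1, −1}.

+1

Trace 25: π^k(25) = [25, 38, 66, 55, 63, 1, 18] for k=0..6.
Cycle lengths of π_18 on ℤ/103ℤ: [51, 51, 1]; 3 cycles in total.
sign(π) = (−1)^{n − #cycles} = (−1)^{103−3} = (−1)^100 = +1.
Zolotarev: (18|103) = +1, matching the cycle-count sign.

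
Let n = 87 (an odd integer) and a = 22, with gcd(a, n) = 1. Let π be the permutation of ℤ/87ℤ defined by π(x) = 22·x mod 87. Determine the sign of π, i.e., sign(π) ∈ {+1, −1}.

Start at x=28: 28 → 7 → 67 → 82 → 64 → 16 → 4 → … (one orbit).
9 cycles of lengths [14, 14, 14, 14, 14, 14, 1, 1, 1].
87 − 9 = 78 transpositions; sign(π) = (−1)^78 = +1.
Check: (22/87) = +1 by Zolotarev.

+1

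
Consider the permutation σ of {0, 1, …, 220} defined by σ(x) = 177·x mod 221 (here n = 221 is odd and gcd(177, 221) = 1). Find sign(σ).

Trace 1: π^k(1) = [1, 177, 168, 122, 157, 164, 77] for k=0..6.
Cycle lengths of π_177 on ℤ/221ℤ: [16, 16, 16, 16, 16, 16, 16, 16, 16, 16, 16, 16, 16, 4, 4, 4, 1]; 17 cycles in total.
n − c = 221 − 17 = 204; sign = (−1)^204 = +1.
Check: (177/221) = +1 by Zolotarev.

+1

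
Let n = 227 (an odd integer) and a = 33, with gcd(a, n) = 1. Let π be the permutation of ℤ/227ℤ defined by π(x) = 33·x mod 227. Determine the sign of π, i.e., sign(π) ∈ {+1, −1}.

+1

Start at x=70: 70 → 40 → 185 → 203 → 116 → 196 → 112 → … (one orbit).
Cycle type of π: 113×2 + 1; total 3 cycles.
Σ(ℓ_i−1) = 227−3 = 224; sign = (−1)^224 = +1.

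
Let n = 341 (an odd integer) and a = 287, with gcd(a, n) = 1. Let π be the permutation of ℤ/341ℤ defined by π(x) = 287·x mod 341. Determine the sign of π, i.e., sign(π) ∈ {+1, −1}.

+1

Start at x=287: 287 → 188 → 78 → 221 → 1 → 287 (one orbit).
π_287 has 77 disjoint cycles with lengths [5, 5, 5, 5, 5, 5, 5, 5, 5, 5, 5, 5, 5, 5, 5, 5, 5, 5, 5, 5, 5, 5, 5, 5, 5, 5, 5, 5, 5, 5, 5, 5, 5, 5, 5, 5, 5, 5, 5, 5, 5, 5, 5, 5, 5, 5, 5, 5, 5, 5, 5, 5, 5, 5, 5, 5, 5, 5, 5, 5, 5, 5, 5, 5, 5, 5, 1, 1, 1, 1, 1, 1, 1, 1, 1, 1, 1] on {0,…,340}.
sign(π) = (−1)^{n − #cycles} = (−1)^{341−77} = (−1)^264 = +1.
(287|341)_J = +1 (Zolotarev's lemma cross-check).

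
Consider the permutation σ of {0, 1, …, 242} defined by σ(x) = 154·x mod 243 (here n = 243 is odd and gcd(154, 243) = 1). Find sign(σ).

Trace 91: π^k(91) = [91, 163, 73, 64, 136, 46, 37] for k=0..6.
Cycle type of π: 27×6 + 9×6 + 3×6 + 1×9; total 27 cycles.
243 − 27 = 216 transpositions; sign(π) = (−1)^216 = +1.
The Jacobi symbol (154|243) = +1 (Zolotarev) agrees.

+1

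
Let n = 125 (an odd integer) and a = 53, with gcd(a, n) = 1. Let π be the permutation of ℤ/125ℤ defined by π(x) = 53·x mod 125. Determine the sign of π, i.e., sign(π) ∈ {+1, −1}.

Start at x=22: 22 → 41 → 48 → 44 → 82 → 96 → 88 → … (one orbit).
Decompose π into cycles: lengths [100, 20, 4, 1] (4 cycles, including the fixed point 0).
With 4 cycles on 125 points, sign = (−1)^{125−4} = -1.

-1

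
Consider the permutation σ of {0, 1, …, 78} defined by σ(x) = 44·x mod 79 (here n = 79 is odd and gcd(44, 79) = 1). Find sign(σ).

+1

Trace 16: π^k(16) = [16, 72, 8, 36, 4, 18, 2] for k=0..6.
π_44 has 3 disjoint cycles with lengths [39, 39, 1] on {0,…,78}.
With 3 cycles on 79 points, sign = (−1)^{79−3} = +1.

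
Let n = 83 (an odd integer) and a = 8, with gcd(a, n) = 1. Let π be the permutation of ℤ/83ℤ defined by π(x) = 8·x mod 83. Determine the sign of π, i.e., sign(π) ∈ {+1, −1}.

Trace 22: π^k(22) = [22, 10, 80, 59, 57, 41, 79] for k=0..6.
2 cycles of lengths [82, 1].
83 − 2 = 81 transpositions; sign(π) = (−1)^81 = -1.
The Jacobi symbol (8|83) = -1 (Zolotarev) agrees.

-1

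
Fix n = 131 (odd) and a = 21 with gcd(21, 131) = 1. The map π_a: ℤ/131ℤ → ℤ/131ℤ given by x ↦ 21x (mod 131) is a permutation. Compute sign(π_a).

+1

Trace 20: π^k(20) = [20, 27, 43, 117, 99, 114, 36] for k=0..6.
The orbit structure of x ↦ 21x mod 131: 3 orbits of sizes [65, 65, 1].
n − c = 131 − 3 = 128; sign = (−1)^128 = +1.
(21|131)_J = +1 (Zolotarev's lemma cross-check).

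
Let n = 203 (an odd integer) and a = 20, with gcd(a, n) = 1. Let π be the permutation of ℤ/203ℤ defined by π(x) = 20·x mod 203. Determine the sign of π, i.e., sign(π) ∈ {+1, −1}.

Orbit of 20 under x↦20x: [20, 197, 83, 36, 111, 190, 146]… (length divides ord_203(20)).
Decompose π into cycles: lengths [14, 14, 14, 14, 14, 14, 14, 14, 14, 14, 14, 14, 7, 7, 7, 7, 2, 2, 2, 1] (20 cycles, including the fixed point 0).
With 20 cycles on 203 points, sign = (−1)^{203−20} = -1.
The Jacobi symbol (20|203) = -1 (Zolotarev) agrees.

-1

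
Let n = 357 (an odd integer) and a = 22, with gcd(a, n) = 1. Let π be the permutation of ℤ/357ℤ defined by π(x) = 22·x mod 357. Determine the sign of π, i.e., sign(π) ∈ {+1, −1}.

-1

Orbit of 1 under x↦22x: [1, 22, 127, 295, 64, 337, 274]… (length divides ord_357(22)).
Cycle type of π: 16×21 + 1×21; total 42 cycles.
Σ(ℓ_i−1) = 357−42 = 315; sign = (−1)^315 = -1.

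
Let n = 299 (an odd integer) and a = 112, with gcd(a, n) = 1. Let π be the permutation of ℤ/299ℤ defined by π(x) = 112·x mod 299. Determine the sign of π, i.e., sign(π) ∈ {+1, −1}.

+1

Trace 291: π^k(291) = [291, 1, 112, 285, 226, 196, 125] for k=0..6.
The orbit structure of x ↦ 112x mod 299: 11 orbits of sizes [44, 44, 44, 44, 44, 44, 22, 4, 4, 4, 1].
11 cycles on 299: each ℓ→(−1)^(ℓ−1), product (−1)^288 = +1.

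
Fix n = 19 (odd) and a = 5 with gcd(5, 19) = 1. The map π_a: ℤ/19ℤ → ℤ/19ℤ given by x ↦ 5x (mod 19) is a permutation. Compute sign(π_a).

Trace 17: π^k(17) = [17, 9, 7, 16, 4, 1, 5] for k=0..6.
Cycle type of π: 9×2 + 1; total 3 cycles.
sign(π) = (−1)^{n − #cycles} = (−1)^{19−3} = (−1)^16 = +1.
The Jacobi symbol (5|19) = +1 (Zolotarev) agrees.

+1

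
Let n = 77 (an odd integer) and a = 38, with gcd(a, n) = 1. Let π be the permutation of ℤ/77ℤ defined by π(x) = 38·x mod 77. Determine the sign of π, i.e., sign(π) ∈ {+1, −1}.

Start at x=27: 27 → 25 → 26 → 64 → 45 → 16 → 69 → … (one orbit).
The orbit structure of x ↦ 38x mod 77: 6 orbits of sizes [30, 30, 6, 5, 5, 1].
Σ(ℓ_i−1) = 77−6 = 71; sign = (−1)^71 = -1.
Zolotarev: (38|77) = -1, matching the cycle-count sign.

-1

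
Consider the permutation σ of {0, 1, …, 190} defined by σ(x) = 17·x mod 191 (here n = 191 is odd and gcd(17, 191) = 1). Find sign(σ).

Start at x=8: 8 → 136 → 20 → 149 → 50 → 86 → 125 → … (one orbit).
Cycle lengths of π_17 on ℤ/191ℤ: [95, 95, 1]; 3 cycles in total.
n − c = 191 − 3 = 188; sign = (−1)^188 = +1.
Check: (17/191) = +1 by Zolotarev.

+1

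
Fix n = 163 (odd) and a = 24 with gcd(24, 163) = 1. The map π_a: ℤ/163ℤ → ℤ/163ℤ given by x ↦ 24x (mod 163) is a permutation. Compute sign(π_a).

+1

Orbit of 62 under x↦24x: [62, 21, 15, 34, 1, 24, 87]… (length divides ord_163(24)).
3 cycles of lengths [81, 81, 1].
Σ(ℓ_i−1) = 163−3 = 160; sign = (−1)^160 = +1.
Check: (24/163) = +1 by Zolotarev.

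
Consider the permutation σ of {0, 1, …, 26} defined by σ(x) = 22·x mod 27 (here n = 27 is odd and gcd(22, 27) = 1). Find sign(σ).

+1

Trace 25: π^k(25) = [25, 10, 4, 7, 19, 13, 16] for k=0..6.
π_22 has 7 disjoint cycles with lengths [9, 9, 3, 3, 1, 1, 1] on {0,…,26}.
Σ(ℓ_i−1) = 27−7 = 20; sign = (−1)^20 = +1.
The Jacobi symbol (22|27) = +1 (Zolotarev) agrees.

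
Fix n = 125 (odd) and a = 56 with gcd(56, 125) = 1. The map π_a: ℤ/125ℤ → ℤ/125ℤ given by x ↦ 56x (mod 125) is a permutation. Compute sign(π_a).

+1

Trace 46: π^k(46) = [46, 76, 6, 86, 66, 71, 101] for k=0..6.
The orbit structure of x ↦ 56x mod 125: 13 orbits of sizes [25, 25, 25, 25, 5, 5, 5, 5, 1, 1, 1, 1, 1].
n − c = 125 − 13 = 112; sign = (−1)^112 = +1.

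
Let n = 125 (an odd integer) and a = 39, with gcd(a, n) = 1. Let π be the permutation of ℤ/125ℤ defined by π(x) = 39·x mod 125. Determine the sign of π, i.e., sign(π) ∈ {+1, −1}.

Start at x=34: 34 → 76 → 89 → 96 → 119 → 16 → 124 → … (one orbit).
The orbit structure of x ↦ 39x mod 125: 7 orbits of sizes [50, 50, 10, 10, 2, 2, 1].
n − c = 125 − 7 = 118; sign = (−1)^118 = +1.
Check: (39/125) = +1 by Zolotarev.

+1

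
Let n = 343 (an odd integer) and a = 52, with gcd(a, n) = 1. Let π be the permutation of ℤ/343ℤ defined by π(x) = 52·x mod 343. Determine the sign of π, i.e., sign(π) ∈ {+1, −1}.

Start at x=317: 317 → 20 → 11 → 229 → 246 → 101 → 107 → … (one orbit).
Decompose π into cycles: lengths [294, 42, 6, 1] (4 cycles, including the fixed point 0).
Σ(ℓ_i−1) = 343−4 = 339; sign = (−1)^339 = -1.
Zolotarev: (52|343) = -1, matching the cycle-count sign.

-1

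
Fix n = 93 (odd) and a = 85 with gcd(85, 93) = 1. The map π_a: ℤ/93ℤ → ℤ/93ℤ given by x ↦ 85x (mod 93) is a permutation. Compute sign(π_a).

Start at x=1: 1 → 85 → 64 → 46 → 4 → 61 → 70 → … (one orbit).
Decompose π into cycles: lengths [10, 10, 10, 10, 10, 10, 10, 10, 10, 1, 1, 1] (12 cycles, including the fixed point 0).
12 cycles on 93: each ℓ→(−1)^(ℓ−1), product (−1)^81 = -1.

-1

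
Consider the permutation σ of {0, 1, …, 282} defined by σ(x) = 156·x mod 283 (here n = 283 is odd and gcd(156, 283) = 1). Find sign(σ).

Orbit of 172 under x↦156x: [172, 230, 222, 106, 122, 71, 39]… (length divides ord_283(156)).
Cycle type of π: 94×3 + 1; total 4 cycles.
Σ(ℓ_i−1) = 283−4 = 279; sign = (−1)^279 = -1.

-1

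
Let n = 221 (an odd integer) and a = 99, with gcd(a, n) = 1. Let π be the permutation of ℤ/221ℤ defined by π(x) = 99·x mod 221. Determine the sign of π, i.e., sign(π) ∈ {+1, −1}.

+1

Start at x=168: 168 → 57 → 118 → 190 → 25 → 44 → 157 → … (one orbit).
Cycle type of π: 16×13 + 4×3 + 1; total 17 cycles.
Σ(ℓ_i−1) = 221−17 = 204; sign = (−1)^204 = +1.
Via Zolotarev, sign(π_{99}) = (99|221) = +1.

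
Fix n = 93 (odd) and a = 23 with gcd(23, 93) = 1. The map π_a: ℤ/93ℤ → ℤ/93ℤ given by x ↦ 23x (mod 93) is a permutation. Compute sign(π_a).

+1

Start at x=77: 77 → 4 → 92 → 70 → 29 → 16 → 89 → … (one orbit).
11 cycles of lengths [10, 10, 10, 10, 10, 10, 10, 10, 10, 2, 1].
93 − 11 = 82 transpositions; sign(π) = (−1)^82 = +1.
Check: (23/93) = +1 by Zolotarev.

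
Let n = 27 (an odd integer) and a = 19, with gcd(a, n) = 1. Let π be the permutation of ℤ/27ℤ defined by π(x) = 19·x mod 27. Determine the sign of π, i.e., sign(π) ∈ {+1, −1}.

+1

Start at x=19: 19 → 10 → 1 → 19 (one orbit).
Cycle lengths of π_19 on ℤ/27ℤ: [3, 3, 3, 3, 3, 3, 1, 1, 1, 1, 1, 1, 1, 1, 1]; 15 cycles in total.
n − c = 27 − 15 = 12; sign = (−1)^12 = +1.
Check: (19/27) = +1 by Zolotarev.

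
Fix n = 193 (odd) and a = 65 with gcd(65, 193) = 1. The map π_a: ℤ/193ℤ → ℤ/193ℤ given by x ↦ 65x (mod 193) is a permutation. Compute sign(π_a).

Start at x=181: 181 → 185 → 59 → 168 → 112 → 139 → 157 → … (one orbit).
Decompose π into cycles: lengths [96, 96, 1] (3 cycles, including the fixed point 0).
With 3 cycles on 193 points, sign = (−1)^{193−3} = +1.

+1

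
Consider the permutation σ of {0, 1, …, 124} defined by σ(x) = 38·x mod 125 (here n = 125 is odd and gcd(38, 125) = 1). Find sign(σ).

-1

Orbit of 38 under x↦38x: [38, 69, 122, 11, 43, 9, 92]… (length divides ord_125(38)).
Decompose π into cycles: lengths [100, 20, 4, 1] (4 cycles, including the fixed point 0).
n − c = 125 − 4 = 121; sign = (−1)^121 = -1.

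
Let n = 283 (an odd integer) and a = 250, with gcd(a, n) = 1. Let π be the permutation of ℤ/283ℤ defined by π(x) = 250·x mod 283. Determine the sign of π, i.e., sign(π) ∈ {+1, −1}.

+1

Orbit of 175 under x↦250x: [175, 168, 116, 134, 106, 181, 253]… (length divides ord_283(250)).
The orbit structure of x ↦ 250x mod 283: 7 orbits of sizes [47, 47, 47, 47, 47, 47, 1].
n − c = 283 − 7 = 276; sign = (−1)^276 = +1.
(250|283)_J = +1 (Zolotarev's lemma cross-check).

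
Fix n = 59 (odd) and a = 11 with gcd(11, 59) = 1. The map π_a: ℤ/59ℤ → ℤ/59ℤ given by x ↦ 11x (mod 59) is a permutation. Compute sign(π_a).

Orbit of 22 under x↦11x: [22, 6, 7, 18, 21, 54, 4]… (length divides ord_59(11)).
2 cycles of lengths [58, 1].
2 cycles on 59: each ℓ→(−1)^(ℓ−1), product (−1)^57 = -1.

-1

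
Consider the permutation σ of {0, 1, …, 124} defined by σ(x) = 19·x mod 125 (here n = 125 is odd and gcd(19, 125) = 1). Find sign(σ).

Orbit of 89 under x↦19x: [89, 66, 4, 76, 69, 61, 34]… (length divides ord_125(19)).
Cycle lengths of π_19 on ℤ/125ℤ: [50, 50, 10, 10, 2, 2, 1]; 7 cycles in total.
sign(π) = (−1)^{n − #cycles} = (−1)^{125−7} = (−1)^118 = +1.

+1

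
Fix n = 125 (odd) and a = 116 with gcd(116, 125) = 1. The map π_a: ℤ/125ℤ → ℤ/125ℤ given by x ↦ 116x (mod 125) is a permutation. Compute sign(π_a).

Orbit of 121 under x↦116x: [121, 36, 51, 41, 6, 71, 111]… (length divides ord_125(116)).
The orbit structure of x ↦ 116x mod 125: 13 orbits of sizes [25, 25, 25, 25, 5, 5, 5, 5, 1, 1, 1, 1, 1].
Σ(ℓ_i−1) = 125−13 = 112; sign = (−1)^112 = +1.
(116|125)_J = +1 (Zolotarev's lemma cross-check).

+1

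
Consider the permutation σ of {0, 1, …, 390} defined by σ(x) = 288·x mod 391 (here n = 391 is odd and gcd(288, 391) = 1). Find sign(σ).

+1

Start at x=1: 1 → 288 → 52 → 118 → 358 → 271 → 239 → … (one orbit).
Cycle lengths of π_288 on ℤ/391ℤ: [22, 22, 22, 22, 22, 22, 22, 22, 22, 22, 22, 22, 22, 22, 22, 22, 11, 11, 2, 2, 2, 2, 2, 2, 2, 2, 1]; 27 cycles in total.
Σ(ℓ_i−1) = 391−27 = 364; sign = (−1)^364 = +1.
(288|391)_J = +1 (Zolotarev's lemma cross-check).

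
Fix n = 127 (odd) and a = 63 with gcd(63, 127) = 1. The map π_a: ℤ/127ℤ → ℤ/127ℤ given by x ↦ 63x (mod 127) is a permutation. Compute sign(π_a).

Start at x=123: 123 → 2 → 126 → 64 → 95 → 16 → 119 → … (one orbit).
π_63 has 10 disjoint cycles with lengths [14, 14, 14, 14, 14, 14, 14, 14, 14, 1] on {0,…,126}.
127 − 10 = 117 transpositions; sign(π) = (−1)^117 = -1.
Zolotarev: (63|127) = -1, matching the cycle-count sign.

-1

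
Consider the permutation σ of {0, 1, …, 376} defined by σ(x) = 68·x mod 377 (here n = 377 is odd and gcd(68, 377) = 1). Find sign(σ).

-1

Start at x=3: 3 → 204 → 300 → 42 → 217 → 53 → 211 → … (one orbit).
10 cycles of lengths [84, 84, 84, 84, 28, 3, 3, 3, 3, 1].
n − c = 377 − 10 = 367; sign = (−1)^367 = -1.
(68|377)_J = -1 (Zolotarev's lemma cross-check).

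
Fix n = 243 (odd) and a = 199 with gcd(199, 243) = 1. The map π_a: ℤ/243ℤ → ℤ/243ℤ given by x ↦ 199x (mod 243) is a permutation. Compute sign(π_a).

Trace 190: π^k(190) = [190, 145, 181, 55, 10, 46, 163] for k=0..6.
Cycle type of π: 27×6 + 9×6 + 3×6 + 1×9; total 27 cycles.
27 cycles on 243: each ℓ→(−1)^(ℓ−1), product (−1)^216 = +1.
Zolotarev: (199|243) = +1, matching the cycle-count sign.

+1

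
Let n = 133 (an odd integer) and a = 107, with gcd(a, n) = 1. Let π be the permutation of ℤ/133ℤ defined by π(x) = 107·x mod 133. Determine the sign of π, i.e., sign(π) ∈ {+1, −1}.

-1

Trace 1: π^k(1) = [1, 107, 11, 113, 121, 46] for k=0..5.
24 cycles of lengths [6, 6, 6, 6, 6, 6, 6, 6, 6, 6, 6, 6, 6, 6, 6, 6, 6, 6, 6, 6, 6, 3, 3, 1].
133 − 24 = 109 transpositions; sign(π) = (−1)^109 = -1.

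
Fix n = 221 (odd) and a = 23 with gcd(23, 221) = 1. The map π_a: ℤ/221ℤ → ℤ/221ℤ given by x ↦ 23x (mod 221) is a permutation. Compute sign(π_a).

-1

Start at x=116: 116 → 16 → 147 → 66 → 192 → 217 → 129 → … (one orbit).
The orbit structure of x ↦ 23x mod 221: 8 orbits of sizes [48, 48, 48, 48, 16, 6, 6, 1].
n − c = 221 − 8 = 213; sign = (−1)^213 = -1.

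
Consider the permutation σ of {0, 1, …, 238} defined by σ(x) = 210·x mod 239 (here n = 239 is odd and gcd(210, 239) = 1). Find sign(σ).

Orbit of 209 under x↦210x: [209, 153, 104, 91, 229, 51, 194]… (length divides ord_239(210)).
Decompose π into cycles: lengths [238, 1] (2 cycles, including the fixed point 0).
239 − 2 = 237 transpositions; sign(π) = (−1)^237 = -1.
The Jacobi symbol (210|239) = -1 (Zolotarev) agrees.

-1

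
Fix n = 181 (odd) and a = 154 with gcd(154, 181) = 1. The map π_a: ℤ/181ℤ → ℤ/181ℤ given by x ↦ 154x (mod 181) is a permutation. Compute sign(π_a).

Start at x=56: 56 → 117 → 99 → 42 → 133 → 29 → 122 → … (one orbit).
Cycle type of π: 30×6 + 1; total 7 cycles.
181 − 7 = 174 transpositions; sign(π) = (−1)^174 = +1.
Check: (154/181) = +1 by Zolotarev.

+1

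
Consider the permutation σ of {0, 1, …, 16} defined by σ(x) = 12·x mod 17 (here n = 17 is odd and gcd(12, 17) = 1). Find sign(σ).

-1

Trace 7: π^k(7) = [7, 16, 5, 9, 6, 4, 14] for k=0..6.
π_12 has 2 disjoint cycles with lengths [16, 1] on {0,…,16}.
17 − 2 = 15 transpositions; sign(π) = (−1)^15 = -1.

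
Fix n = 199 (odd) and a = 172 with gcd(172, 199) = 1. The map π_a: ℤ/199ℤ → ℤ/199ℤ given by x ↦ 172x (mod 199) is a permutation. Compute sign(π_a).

+1

Trace 103: π^k(103) = [103, 5, 64, 63, 90, 157, 139] for k=0..6.
Cycle lengths of π_172 on ℤ/199ℤ: [33, 33, 33, 33, 33, 33, 1]; 7 cycles in total.
199 − 7 = 192 transpositions; sign(π) = (−1)^192 = +1.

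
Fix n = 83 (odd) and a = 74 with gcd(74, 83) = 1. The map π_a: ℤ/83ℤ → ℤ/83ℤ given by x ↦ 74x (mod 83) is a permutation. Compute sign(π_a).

Orbit of 31 under x↦74x: [31, 53, 21, 60, 41, 46, 1]… (length divides ord_83(74)).
The orbit structure of x ↦ 74x mod 83: 2 orbits of sizes [82, 1].
With 2 cycles on 83 points, sign = (−1)^{83−2} = -1.
(74|83)_J = -1 (Zolotarev's lemma cross-check).

-1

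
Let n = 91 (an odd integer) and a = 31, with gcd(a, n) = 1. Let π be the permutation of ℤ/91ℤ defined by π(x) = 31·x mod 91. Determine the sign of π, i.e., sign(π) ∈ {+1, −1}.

Trace 64: π^k(64) = [64, 73, 79, 83, 25, 47, 1] for k=0..6.
11 cycles of lengths [12, 12, 12, 12, 12, 12, 6, 4, 4, 4, 1].
Σ(ℓ_i−1) = 91−11 = 80; sign = (−1)^80 = +1.
Check: (31/91) = +1 by Zolotarev.

+1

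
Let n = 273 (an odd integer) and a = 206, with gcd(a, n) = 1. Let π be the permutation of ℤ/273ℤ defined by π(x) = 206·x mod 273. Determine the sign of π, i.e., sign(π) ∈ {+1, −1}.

Orbit of 80 under x↦206x: [80, 100, 125, 88, 110, 1, 206]… (length divides ord_273(206)).
Cycle type of π: 12×21 + 6×3 + 2 + 1; total 26 cycles.
Σ(ℓ_i−1) = 273−26 = 247; sign = (−1)^247 = -1.

-1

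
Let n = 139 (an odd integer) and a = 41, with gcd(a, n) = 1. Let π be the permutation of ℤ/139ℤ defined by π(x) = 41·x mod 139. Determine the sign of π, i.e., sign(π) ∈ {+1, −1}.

Orbit of 49 under x↦41x: [49, 63, 81, 124, 80, 83, 67]… (length divides ord_139(41)).
3 cycles of lengths [69, 69, 1].
With 3 cycles on 139 points, sign = (−1)^{139−3} = +1.
(41|139)_J = +1 (Zolotarev's lemma cross-check).

+1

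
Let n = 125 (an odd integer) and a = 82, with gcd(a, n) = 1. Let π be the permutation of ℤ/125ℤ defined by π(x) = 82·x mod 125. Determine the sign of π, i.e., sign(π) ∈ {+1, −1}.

-1

Trace 32: π^k(32) = [32, 124, 43, 26, 7, 74, 68] for k=0..6.
π_82 has 12 disjoint cycles with lengths [20, 20, 20, 20, 20, 4, 4, 4, 4, 4, 4, 1] on {0,…,124}.
Σ(ℓ_i−1) = 125−12 = 113; sign = (−1)^113 = -1.
The Jacobi symbol (82|125) = -1 (Zolotarev) agrees.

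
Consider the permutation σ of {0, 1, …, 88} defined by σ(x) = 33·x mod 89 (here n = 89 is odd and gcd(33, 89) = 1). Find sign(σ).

Orbit of 78 under x↦33x: [78, 82, 36, 31, 44, 28, 34]… (length divides ord_89(33)).
π_33 has 2 disjoint cycles with lengths [88, 1] on {0,…,88}.
n − c = 89 − 2 = 87; sign = (−1)^87 = -1.

-1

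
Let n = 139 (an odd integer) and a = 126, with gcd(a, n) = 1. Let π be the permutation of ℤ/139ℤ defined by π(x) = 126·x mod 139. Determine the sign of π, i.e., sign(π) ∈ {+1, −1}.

Orbit of 121 under x↦126x: [121, 95, 16, 70, 63, 15, 83]… (length divides ord_139(126)).
Cycle lengths of π_126 on ℤ/139ℤ: [138, 1]; 2 cycles in total.
139 − 2 = 137 transpositions; sign(π) = (−1)^137 = -1.
Via Zolotarev, sign(π_{126}) = (126|139) = -1.

-1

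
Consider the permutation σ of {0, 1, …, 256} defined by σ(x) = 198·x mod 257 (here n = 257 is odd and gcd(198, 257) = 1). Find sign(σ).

+1

Trace 9: π^k(9) = [9, 240, 232, 190, 98, 129, 99] for k=0..6.
The orbit structure of x ↦ 198x mod 257: 3 orbits of sizes [128, 128, 1].
3 cycles on 257: each ℓ→(−1)^(ℓ−1), product (−1)^254 = +1.
(198|257)_J = +1 (Zolotarev's lemma cross-check).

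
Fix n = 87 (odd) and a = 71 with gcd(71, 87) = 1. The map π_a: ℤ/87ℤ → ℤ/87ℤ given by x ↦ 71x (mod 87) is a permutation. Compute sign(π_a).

-1

Start at x=86: 86 → 16 → 5 → 7 → 62 → 52 → 38 → … (one orbit).
Cycle type of π: 14×6 + 2 + 1; total 8 cycles.
sign(π) = (−1)^{n − #cycles} = (−1)^{87−8} = (−1)^79 = -1.
The Jacobi symbol (71|87) = -1 (Zolotarev) agrees.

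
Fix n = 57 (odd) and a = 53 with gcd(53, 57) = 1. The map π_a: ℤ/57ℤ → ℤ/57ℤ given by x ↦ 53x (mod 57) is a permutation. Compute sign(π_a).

Start at x=49: 49 → 32 → 43 → 56 → 4 → 41 → 7 → … (one orbit).
5 cycles of lengths [18, 18, 18, 2, 1].
sign(π) = (−1)^{n − #cycles} = (−1)^{57−5} = (−1)^52 = +1.

+1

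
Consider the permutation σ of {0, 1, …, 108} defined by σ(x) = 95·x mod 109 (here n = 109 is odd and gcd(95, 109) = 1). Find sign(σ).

Trace 38: π^k(38) = [38, 13, 36, 41, 80, 79, 93] for k=0..6.
Decompose π into cycles: lengths [108, 1] (2 cycles, including the fixed point 0).
2 cycles on 109: each ℓ→(−1)^(ℓ−1), product (−1)^107 = -1.

-1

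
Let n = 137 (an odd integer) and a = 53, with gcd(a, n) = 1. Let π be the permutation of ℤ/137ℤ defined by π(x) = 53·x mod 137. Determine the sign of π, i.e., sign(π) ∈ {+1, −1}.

Orbit of 127 under x↦53x: [127, 18, 132, 9, 66, 73, 33]… (length divides ord_137(53)).
Decompose π into cycles: lengths [136, 1] (2 cycles, including the fixed point 0).
2 cycles on 137: each ℓ→(−1)^(ℓ−1), product (−1)^135 = -1.

-1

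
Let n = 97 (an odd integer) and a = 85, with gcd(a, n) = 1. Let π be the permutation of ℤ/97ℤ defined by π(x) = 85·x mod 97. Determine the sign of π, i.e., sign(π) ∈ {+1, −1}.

+1

Trace 64: π^k(64) = [64, 8, 1, 85, 47, 18, 75] for k=0..6.
π_85 has 7 disjoint cycles with lengths [16, 16, 16, 16, 16, 16, 1] on {0,…,96}.
n − c = 97 − 7 = 90; sign = (−1)^90 = +1.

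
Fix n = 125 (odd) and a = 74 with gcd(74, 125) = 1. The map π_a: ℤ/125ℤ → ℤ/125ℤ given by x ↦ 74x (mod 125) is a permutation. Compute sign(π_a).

Trace 49: π^k(49) = [49, 1, 74, 101, 99, 76, 124] for k=0..6.
Cycle lengths of π_74 on ℤ/125ℤ: [10, 10, 10, 10, 10, 10, 10, 10, 10, 10, 2, 2, 2, 2, 2, 2, 2, 2, 2, 2, 2, 2, 1]; 23 cycles in total.
With 23 cycles on 125 points, sign = (−1)^{125−23} = +1.

+1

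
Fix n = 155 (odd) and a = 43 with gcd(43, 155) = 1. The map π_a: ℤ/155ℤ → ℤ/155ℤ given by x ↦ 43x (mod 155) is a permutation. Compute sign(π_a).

+1

Start at x=56: 56 → 83 → 4 → 17 → 111 → 123 → 19 → … (one orbit).
Cycle type of π: 60×2 + 30 + 4 + 1; total 5 cycles.
5 cycles on 155: each ℓ→(−1)^(ℓ−1), product (−1)^150 = +1.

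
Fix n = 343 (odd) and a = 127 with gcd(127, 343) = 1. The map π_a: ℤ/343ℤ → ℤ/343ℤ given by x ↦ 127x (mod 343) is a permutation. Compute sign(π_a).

Start at x=337: 337 → 267 → 295 → 78 → 302 → 281 → 15 → … (one orbit).
Cycle lengths of π_127 on ℤ/343ℤ: [49, 49, 49, 49, 49, 49, 7, 7, 7, 7, 7, 7, 1, 1, 1, 1, 1, 1, 1]; 19 cycles in total.
19 cycles on 343: each ℓ→(−1)^(ℓ−1), product (−1)^324 = +1.
The Jacobi symbol (127|343) = +1 (Zolotarev) agrees.

+1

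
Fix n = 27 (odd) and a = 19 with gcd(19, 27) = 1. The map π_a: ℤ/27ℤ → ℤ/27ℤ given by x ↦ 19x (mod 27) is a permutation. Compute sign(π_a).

Orbit of 1 under x↦19x: [1, 19, 10]… (length divides ord_27(19)).
15 cycles of lengths [3, 3, 3, 3, 3, 3, 1, 1, 1, 1, 1, 1, 1, 1, 1].
Σ(ℓ_i−1) = 27−15 = 12; sign = (−1)^12 = +1.
Check: (19/27) = +1 by Zolotarev.

+1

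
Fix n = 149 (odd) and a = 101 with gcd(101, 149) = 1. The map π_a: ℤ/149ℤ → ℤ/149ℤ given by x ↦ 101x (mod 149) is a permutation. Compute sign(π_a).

-1

Start at x=140: 140 → 134 → 124 → 8 → 63 → 105 → 26 → … (one orbit).
Decompose π into cycles: lengths [148, 1] (2 cycles, including the fixed point 0).
Σ(ℓ_i−1) = 149−2 = 147; sign = (−1)^147 = -1.
Check: (101/149) = -1 by Zolotarev.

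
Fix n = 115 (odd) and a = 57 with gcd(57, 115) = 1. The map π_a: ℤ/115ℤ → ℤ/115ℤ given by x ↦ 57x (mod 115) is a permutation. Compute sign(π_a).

Orbit of 37 under x↦57x: [37, 39, 38, 96, 67, 24, 103]… (length divides ord_115(57)).
Decompose π into cycles: lengths [44, 44, 22, 4, 1] (5 cycles, including the fixed point 0).
With 5 cycles on 115 points, sign = (−1)^{115−5} = +1.
Zolotarev: (57|115) = +1, matching the cycle-count sign.

+1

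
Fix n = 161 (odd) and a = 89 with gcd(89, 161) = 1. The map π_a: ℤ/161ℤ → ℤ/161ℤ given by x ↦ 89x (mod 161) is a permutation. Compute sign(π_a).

+1

Start at x=132: 132 → 156 → 38 → 1 → 89 → 32 → 111 → … (one orbit).
Decompose π into cycles: lengths [66, 66, 22, 6, 1] (5 cycles, including the fixed point 0).
161 − 5 = 156 transpositions; sign(π) = (−1)^156 = +1.
Check: (89/161) = +1 by Zolotarev.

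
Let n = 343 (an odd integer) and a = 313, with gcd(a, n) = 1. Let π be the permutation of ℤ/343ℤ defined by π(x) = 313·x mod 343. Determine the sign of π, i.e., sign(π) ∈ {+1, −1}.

Start at x=97: 97 → 177 → 178 → 148 → 19 → 116 → 293 → … (one orbit).
16 cycles of lengths [42, 42, 42, 42, 42, 42, 42, 6, 6, 6, 6, 6, 6, 6, 6, 1].
16 cycles on 343: each ℓ→(−1)^(ℓ−1), product (−1)^327 = -1.
The Jacobi symbol (313|343) = -1 (Zolotarev) agrees.

-1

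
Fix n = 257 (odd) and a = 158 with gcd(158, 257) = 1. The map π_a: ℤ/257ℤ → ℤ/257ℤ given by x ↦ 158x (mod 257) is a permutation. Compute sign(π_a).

+1

Trace 134: π^k(134) = [134, 98, 64, 89, 184, 31, 15] for k=0..6.
3 cycles of lengths [128, 128, 1].
n − c = 257 − 3 = 254; sign = (−1)^254 = +1.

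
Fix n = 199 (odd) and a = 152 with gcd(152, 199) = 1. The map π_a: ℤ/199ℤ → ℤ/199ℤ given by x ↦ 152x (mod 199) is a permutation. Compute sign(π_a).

Orbit of 14 under x↦152x: [14, 138, 81, 173, 28, 77, 162]… (length divides ord_199(152)).
Cycle type of π: 198 + 1; total 2 cycles.
2 cycles on 199: each ℓ→(−1)^(ℓ−1), product (−1)^197 = -1.

-1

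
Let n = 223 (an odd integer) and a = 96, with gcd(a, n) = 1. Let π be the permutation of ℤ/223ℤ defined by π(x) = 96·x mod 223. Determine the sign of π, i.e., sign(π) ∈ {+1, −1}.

-1

Orbit of 188 under x↦96x: [188, 208, 121, 20, 136, 122, 116]… (length divides ord_223(96)).
Cycle type of π: 222 + 1; total 2 cycles.
With 2 cycles on 223 points, sign = (−1)^{223−2} = -1.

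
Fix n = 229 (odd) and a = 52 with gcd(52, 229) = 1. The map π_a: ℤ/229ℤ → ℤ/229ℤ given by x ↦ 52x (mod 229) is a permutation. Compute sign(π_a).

Orbit of 228 under x↦52x: [228, 177, 44, 227, 125, 88, 225]… (length divides ord_229(52)).
π_52 has 4 disjoint cycles with lengths [76, 76, 76, 1] on {0,…,228}.
4 cycles on 229: each ℓ→(−1)^(ℓ−1), product (−1)^225 = -1.
The Jacobi symbol (52|229) = -1 (Zolotarev) agrees.

-1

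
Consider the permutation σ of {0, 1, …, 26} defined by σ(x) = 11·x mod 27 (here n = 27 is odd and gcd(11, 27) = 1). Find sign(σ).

Trace 19: π^k(19) = [19, 20, 4, 17, 25, 5, 1] for k=0..6.
Cycle lengths of π_11 on ℤ/27ℤ: [18, 6, 2, 1]; 4 cycles in total.
4 cycles on 27: each ℓ→(−1)^(ℓ−1), product (−1)^23 = -1.
Zolotarev: (11|27) = -1, matching the cycle-count sign.

-1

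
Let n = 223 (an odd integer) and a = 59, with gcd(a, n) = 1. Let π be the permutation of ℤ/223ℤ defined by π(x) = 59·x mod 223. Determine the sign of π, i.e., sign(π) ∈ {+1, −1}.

-1

Trace 56: π^k(56) = [56, 182, 34, 222, 164, 87, 4] for k=0..6.
4 cycles of lengths [74, 74, 74, 1].
Σ(ℓ_i−1) = 223−4 = 219; sign = (−1)^219 = -1.
Via Zolotarev, sign(π_{59}) = (59|223) = -1.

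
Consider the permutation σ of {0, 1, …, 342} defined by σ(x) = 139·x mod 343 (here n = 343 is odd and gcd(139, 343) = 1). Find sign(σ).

-1

Orbit of 246 under x↦139x: [246, 237, 15, 27, 323, 307, 141]… (length divides ord_343(139)).
Cycle lengths of π_139 on ℤ/343ℤ: [98, 98, 98, 14, 14, 14, 2, 2, 2, 1]; 10 cycles in total.
With 10 cycles on 343 points, sign = (−1)^{343−10} = -1.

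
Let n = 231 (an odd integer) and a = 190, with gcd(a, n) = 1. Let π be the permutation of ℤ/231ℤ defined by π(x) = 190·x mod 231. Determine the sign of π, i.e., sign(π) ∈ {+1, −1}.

+1

Start at x=148: 148 → 169 → 1 → 190 → 64 → 148 (one orbit).
The orbit structure of x ↦ 190x mod 231: 63 orbits of sizes [5, 5, 5, 5, 5, 5, 5, 5, 5, 5, 5, 5, 5, 5, 5, 5, 5, 5, 5, 5, 5, 5, 5, 5, 5, 5, 5, 5, 5, 5, 5, 5, 5, 5, 5, 5, 5, 5, 5, 5, 5, 5, 1, 1, 1, 1, 1, 1, 1, 1, 1, 1, 1, 1, 1, 1, 1, 1, 1, 1, 1, 1, 1].
63 cycles on 231: each ℓ→(−1)^(ℓ−1), product (−1)^168 = +1.
Check: (190/231) = +1 by Zolotarev.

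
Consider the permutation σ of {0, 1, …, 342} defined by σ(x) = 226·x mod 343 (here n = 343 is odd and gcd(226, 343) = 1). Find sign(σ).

Orbit of 18 under x↦226x: [18, 295, 128, 116, 148, 177, 214]… (length divides ord_343(226)).
Cycle type of π: 21×14 + 3×16 + 1; total 31 cycles.
31 cycles on 343: each ℓ→(−1)^(ℓ−1), product (−1)^312 = +1.

+1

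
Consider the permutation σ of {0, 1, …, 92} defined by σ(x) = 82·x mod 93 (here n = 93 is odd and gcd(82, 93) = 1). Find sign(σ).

+1

Trace 25: π^k(25) = [25, 4, 49, 19, 70, 67, 7] for k=0..6.
π_82 has 9 disjoint cycles with lengths [15, 15, 15, 15, 15, 15, 1, 1, 1] on {0,…,92}.
Σ(ℓ_i−1) = 93−9 = 84; sign = (−1)^84 = +1.
(82|93)_J = +1 (Zolotarev's lemma cross-check).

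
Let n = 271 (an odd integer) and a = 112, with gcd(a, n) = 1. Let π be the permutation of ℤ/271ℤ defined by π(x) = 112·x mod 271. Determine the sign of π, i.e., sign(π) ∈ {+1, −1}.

+1

Trace 74: π^k(74) = [74, 158, 81, 129, 85, 35, 126] for k=0..6.
3 cycles of lengths [135, 135, 1].
sign(π) = (−1)^{n − #cycles} = (−1)^{271−3} = (−1)^268 = +1.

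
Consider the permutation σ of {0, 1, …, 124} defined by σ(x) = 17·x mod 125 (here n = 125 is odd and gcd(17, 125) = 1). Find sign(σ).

-1

Start at x=87: 87 → 104 → 18 → 56 → 77 → 59 → 3 → … (one orbit).
Cycle type of π: 100 + 20 + 4 + 1; total 4 cycles.
With 4 cycles on 125 points, sign = (−1)^{125−4} = -1.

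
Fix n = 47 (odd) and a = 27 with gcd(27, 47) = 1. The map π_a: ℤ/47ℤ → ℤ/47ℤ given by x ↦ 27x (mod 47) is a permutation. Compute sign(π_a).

+1

Trace 6: π^k(6) = [6, 21, 3, 34, 25, 17, 36] for k=0..6.
3 cycles of lengths [23, 23, 1].
47 − 3 = 44 transpositions; sign(π) = (−1)^44 = +1.
Via Zolotarev, sign(π_{27}) = (27|47) = +1.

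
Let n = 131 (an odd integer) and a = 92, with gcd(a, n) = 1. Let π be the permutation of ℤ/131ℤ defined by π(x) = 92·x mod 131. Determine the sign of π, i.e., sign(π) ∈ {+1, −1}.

-1

Orbit of 84 under x↦92x: [84, 130, 39, 51, 107, 19, 45]… (length divides ord_131(92)).
Cycle lengths of π_92 on ℤ/131ℤ: [26, 26, 26, 26, 26, 1]; 6 cycles in total.
Σ(ℓ_i−1) = 131−6 = 125; sign = (−1)^125 = -1.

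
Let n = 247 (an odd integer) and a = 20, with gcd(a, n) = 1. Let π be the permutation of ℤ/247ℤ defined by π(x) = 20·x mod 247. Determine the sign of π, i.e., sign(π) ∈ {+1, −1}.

Trace 134: π^k(134) = [134, 210, 1, 20, 153, 96, 191] for k=0..6.
Cycle lengths of π_20 on ℤ/247ℤ: [12, 12, 12, 12, 12, 12, 12, 12, 12, 12, 12, 12, 12, 12, 12, 12, 12, 12, 12, 1, 1, 1, 1, 1, 1, 1, 1, 1, 1, 1, 1, 1, 1, 1, 1, 1, 1, 1]; 38 cycles in total.
Σ(ℓ_i−1) = 247−38 = 209; sign = (−1)^209 = -1.

-1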